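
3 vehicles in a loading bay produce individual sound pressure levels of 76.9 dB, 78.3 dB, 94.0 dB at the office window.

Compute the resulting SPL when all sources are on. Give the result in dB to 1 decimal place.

Converting to relative power and adding: 10^(76.9/10) + 10^(78.3/10) + 10^(94.0/10) = 2.628e+09.
Combined level = 10 log₁₀(2.628e+09) = 94.2 dB.

94.2 dB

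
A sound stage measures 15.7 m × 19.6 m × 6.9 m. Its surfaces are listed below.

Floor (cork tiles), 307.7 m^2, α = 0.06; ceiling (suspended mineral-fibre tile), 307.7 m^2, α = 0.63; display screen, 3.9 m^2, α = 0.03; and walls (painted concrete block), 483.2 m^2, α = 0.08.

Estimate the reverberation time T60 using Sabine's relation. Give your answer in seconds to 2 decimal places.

Summing Sᵢαᵢ: 18.462 + 193.851 + 0.117 + 38.656 → A = 251.086 sabins.
Volume V = 15.7 × 19.6 × 6.9 = 2123.268 m³.
Sabine: RT60 = 0.161 × 2123.268 / 251.086 = 1.36 s.

1.36 sec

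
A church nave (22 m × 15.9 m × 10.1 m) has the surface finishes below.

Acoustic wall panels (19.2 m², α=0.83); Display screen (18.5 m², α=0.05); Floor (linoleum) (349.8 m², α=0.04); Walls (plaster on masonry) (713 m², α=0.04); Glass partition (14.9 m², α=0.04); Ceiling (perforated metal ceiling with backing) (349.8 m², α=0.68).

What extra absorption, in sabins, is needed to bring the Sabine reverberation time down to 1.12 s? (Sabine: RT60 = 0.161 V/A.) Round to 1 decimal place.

210.0 sabins

Equivalent absorption area: A₁ = 19.2×0.83 + 18.5×0.05 + 349.8×0.04 + 713×0.04 + 14.9×0.04 + 349.8×0.68 = 297.833 m².
V = 3532.98 m³. Required absorption A₂ = 0.161 × 3532.98 / 1.12 = 507.866 sabins.
ΔA = A₂ − A₁ = 507.866 − 297.833 = 210.0 sabins.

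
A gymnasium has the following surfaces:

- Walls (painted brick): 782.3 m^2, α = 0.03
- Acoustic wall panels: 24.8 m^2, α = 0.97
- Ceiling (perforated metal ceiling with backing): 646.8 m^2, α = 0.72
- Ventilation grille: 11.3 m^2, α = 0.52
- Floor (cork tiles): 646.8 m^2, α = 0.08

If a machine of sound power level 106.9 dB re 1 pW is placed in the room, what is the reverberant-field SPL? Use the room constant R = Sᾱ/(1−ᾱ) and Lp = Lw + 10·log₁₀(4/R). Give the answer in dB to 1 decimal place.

84.0 dB

Σ(Sᵢαᵢ) = 782.3×0.03 + 24.8×0.97 + 646.8×0.72 + 11.3×0.52 + 646.8×0.08 = 570.841; total area S = 2112.0 m^2.
ᾱ = 0.2703, so room constant R = A/(1−ᾱ) = 782.295 m^2.
Lp = 106.9 + 10·log₁₀(4/782.295) = 106.9 + (-22.91) = 84.0 dB.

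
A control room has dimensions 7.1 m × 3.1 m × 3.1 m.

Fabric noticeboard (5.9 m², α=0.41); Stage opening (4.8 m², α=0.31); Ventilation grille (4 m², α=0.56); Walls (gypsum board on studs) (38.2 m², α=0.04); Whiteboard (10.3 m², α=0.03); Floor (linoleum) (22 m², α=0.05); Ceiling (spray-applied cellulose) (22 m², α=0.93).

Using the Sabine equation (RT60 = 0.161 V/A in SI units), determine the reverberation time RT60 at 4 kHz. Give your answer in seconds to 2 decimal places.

Equivalent absorption area: A = 5.9*0.41 + 4.8*0.31 + 4*0.56 + 38.2*0.04 + 10.3*0.03 + 22*0.05 + 22*0.93 = 29.544 m².
Room volume: 68.231 m³.
T = 0.161 V/A = 0.161·68.231/29.544 = 0.37 s.

0.37 sec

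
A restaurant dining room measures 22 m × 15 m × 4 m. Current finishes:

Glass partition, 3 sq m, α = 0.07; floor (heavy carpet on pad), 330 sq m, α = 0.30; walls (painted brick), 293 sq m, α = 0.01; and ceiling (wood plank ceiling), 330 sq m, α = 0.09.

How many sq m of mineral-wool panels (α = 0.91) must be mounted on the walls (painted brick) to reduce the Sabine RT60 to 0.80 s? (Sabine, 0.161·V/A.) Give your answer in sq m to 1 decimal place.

A₁ = Σ Sᵢαᵢ = 3×0.07 + 330×0.30 + 293×0.01 + 330×0.09 = 131.840 sabins.
Required A₂ = 0.161·1320/0.80 = 265.650 sabins.
ΔA needed = 265.650 − 131.840 = 133.810 sabins.
Each sq m of panel replacing the walls (painted brick) adds (0.91 − 0.01) = 0.90 sabins.
Panel area = 133.810 / 0.90 = 148.7 sq m.

148.7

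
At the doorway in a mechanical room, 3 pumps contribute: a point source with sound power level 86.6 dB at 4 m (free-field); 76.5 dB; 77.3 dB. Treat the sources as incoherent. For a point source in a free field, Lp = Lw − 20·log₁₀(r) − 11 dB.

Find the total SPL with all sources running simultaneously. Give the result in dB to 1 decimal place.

Source at 4 m: Lp = 86.6 − 20·log₁₀(4) − 11 = 63.6 dB.
Sum in the linear (power) domain: Σ 10^(Lᵢ/10) = 10^(63.6/10) + 10^(76.5/10) + 10^(77.3/10) = 1.007e+08.
Back to dB: 10·log₁₀ Σ = 80.0 dB.

80.0 dB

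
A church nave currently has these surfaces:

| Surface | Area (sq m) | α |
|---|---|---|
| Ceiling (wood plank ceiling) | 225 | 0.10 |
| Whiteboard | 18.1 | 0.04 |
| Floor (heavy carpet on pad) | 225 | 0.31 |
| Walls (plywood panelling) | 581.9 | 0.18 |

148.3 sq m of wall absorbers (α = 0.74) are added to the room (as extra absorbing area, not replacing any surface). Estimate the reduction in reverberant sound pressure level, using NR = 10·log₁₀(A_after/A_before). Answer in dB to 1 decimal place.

1.9 dB

Summing Sᵢαᵢ: 22.500 + 0.724 + 69.750 + 104.742 → A_before = 197.716 sabins.
Added absorption = 148.3 × 0.74 = 109.742 sabins.
A_after = 197.716 + 109.742 = 307.458 sabins.
Reduction = 10 log₁₀(A_after/A_before) = 10 log₁₀(1.5550) = 1.9 dB.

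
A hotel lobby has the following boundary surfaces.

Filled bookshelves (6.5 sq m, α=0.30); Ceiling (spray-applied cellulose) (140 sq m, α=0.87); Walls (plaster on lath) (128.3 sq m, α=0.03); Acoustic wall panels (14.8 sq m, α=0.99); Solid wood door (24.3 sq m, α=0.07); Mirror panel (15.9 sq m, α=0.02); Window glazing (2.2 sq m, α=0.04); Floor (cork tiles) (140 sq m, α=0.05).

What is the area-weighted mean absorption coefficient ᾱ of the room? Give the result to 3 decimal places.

S = Σ Sᵢ = 6.5 + 140 + 128.3 + 14.8 + 24.3 + 15.9 + 2.2 + 140 = 472.0 sq m.
A = 6.5·0.30 + 140·0.87 + 128.3·0.03 + 14.8·0.99 + 24.3·0.07 + 15.9·0.02 + 2.2·0.04 + 140·0.05 = 151.358 sabins.
ᾱ = A/S = 0.321.

0.321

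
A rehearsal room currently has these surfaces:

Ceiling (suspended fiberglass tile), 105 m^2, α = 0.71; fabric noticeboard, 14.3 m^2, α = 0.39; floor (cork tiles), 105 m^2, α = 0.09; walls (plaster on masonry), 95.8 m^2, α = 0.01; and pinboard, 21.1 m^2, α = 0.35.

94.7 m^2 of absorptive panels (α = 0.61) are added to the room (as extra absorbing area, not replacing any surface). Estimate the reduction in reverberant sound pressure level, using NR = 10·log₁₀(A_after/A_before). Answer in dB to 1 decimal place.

Equivalent absorption area: A_before = 105*0.71 + 14.3*0.39 + 105*0.09 + 95.8*0.01 + 21.1*0.35 = 97.920 m^2.
Added absorption = 94.7 × 0.61 = 57.767 sabins.
New total A_after = 155.687 sabins.
NR = 10·log₁₀(155.687/97.920) = 2.0 dB.

2.0 dB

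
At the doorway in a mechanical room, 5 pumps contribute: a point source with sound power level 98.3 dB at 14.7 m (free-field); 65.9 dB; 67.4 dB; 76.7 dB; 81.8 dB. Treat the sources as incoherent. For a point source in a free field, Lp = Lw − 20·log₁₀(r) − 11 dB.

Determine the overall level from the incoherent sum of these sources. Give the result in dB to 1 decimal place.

Source at 14.7 m: Lp = 98.3 − 20·log₁₀(14.7) − 11 = 64.0 dB.
Converting to relative power and adding: 10^(64.0/10) + 10^(65.9/10) + 10^(67.4/10) + 10^(76.7/10) + 10^(81.8/10) = 2.1e+08.
L_total = 10·log₁₀(2.1e+08) = 83.2 dB.

83.2 dB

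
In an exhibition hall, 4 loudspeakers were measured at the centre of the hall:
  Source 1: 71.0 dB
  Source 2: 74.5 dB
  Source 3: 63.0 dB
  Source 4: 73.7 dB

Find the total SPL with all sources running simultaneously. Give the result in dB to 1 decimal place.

78.2 dB

Σ 10^(Lᵢ/10) = 6.621e+07.
Combined level = 10 log₁₀(6.621e+07) = 78.2 dB.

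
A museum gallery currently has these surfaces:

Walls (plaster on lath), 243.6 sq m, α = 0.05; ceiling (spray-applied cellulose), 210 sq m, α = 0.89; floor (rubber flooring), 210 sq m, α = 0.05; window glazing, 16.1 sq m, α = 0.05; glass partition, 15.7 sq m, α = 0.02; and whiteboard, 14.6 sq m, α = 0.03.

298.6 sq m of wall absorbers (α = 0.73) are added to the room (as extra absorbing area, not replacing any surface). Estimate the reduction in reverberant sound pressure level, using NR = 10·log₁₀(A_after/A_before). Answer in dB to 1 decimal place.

3.1 dB

Summing Sᵢαᵢ: 12.180 + 186.900 + 10.500 + 0.805 + 0.314 + 0.438 → A_before = 211.137 sabins.
Treatment contributes 298.6·0.73 = 217.978 sabins.
A_after = 211.137 + 217.978 = 429.115 sabins.
NR = 10·log₁₀(429.115/211.137) = 3.1 dB.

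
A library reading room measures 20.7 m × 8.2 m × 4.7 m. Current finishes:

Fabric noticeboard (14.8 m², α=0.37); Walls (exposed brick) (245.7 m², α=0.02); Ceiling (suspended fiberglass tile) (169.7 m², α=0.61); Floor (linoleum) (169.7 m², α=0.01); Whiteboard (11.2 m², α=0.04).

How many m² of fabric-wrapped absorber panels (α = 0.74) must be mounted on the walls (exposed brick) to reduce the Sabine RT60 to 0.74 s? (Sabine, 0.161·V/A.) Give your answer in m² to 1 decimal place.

79.9

A₁ = Σ Sᵢαᵢ = 14.8*0.37 + 245.7*0.02 + 169.7*0.61 + 169.7*0.01 + 11.2*0.04 = 116.052 sabins.
V = 797.778 m³. Target absorption A₂ = 0.161 × 797.778 / 0.74 = 173.571 sabins.
Absorption to add: 173.571 − 116.052 = 57.519 sabins.
Each m² of panel replacing the walls (exposed brick) adds (0.74 − 0.02) = 0.72 sabins.
Area = ΔA/Δα = 57.519/0.72 = 79.9 m².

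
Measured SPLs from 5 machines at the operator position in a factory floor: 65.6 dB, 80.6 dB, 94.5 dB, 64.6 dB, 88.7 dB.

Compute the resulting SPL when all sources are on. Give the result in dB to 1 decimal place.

Sum in the linear (power) domain: Σ 10^(Lᵢ/10) = 10^(65.6/10) + 10^(80.6/10) + 10^(94.5/10) + 10^(64.6/10) + 10^(88.7/10) = 3.681e+09.
Combined level = 10 log₁₀(3.681e+09) = 95.7 dB.

95.7 dB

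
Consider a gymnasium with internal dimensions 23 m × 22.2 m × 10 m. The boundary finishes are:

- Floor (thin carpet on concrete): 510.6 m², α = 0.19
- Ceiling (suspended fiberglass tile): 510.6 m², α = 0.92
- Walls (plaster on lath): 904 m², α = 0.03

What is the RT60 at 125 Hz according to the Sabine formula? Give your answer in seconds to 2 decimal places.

Equivalent absorption area: A = 510.6×0.19 + 510.6×0.92 + 904×0.03 = 593.886 m².
Volume V = 23 × 22.2 × 10 = 5106 m³.
T = 0.161 V/A = 0.161·5106/593.886 = 1.38 s.

1.38 s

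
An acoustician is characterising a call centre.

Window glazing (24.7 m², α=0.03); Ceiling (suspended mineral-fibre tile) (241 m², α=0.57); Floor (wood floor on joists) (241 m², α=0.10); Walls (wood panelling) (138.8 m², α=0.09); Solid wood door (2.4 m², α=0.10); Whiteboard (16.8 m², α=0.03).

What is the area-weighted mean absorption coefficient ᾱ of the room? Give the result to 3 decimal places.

S = Σ Sᵢ = 24.7 + 241 + 241 + 138.8 + 2.4 + 16.8 = 664.7 m².
A = 24.7*0.03 + 241*0.57 + 241*0.10 + 138.8*0.09 + 2.4*0.10 + 16.8*0.03 = 175.447 sabins.
ᾱ = 175.447 / 664.7 = 0.264.

0.264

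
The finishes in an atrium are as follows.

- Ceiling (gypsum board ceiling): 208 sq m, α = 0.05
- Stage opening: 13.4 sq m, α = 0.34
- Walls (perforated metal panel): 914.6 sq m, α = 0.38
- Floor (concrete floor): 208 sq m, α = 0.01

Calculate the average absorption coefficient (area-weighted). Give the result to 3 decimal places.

0.271

S = Σ Sᵢ = 208 + 13.4 + 914.6 + 208 = 1344.0 sq m.
A = 208×0.05 + 13.4×0.34 + 914.6×0.38 + 208×0.01 = 364.584 sabins.
ᾱ = 364.584 / 1344.0 = 0.271.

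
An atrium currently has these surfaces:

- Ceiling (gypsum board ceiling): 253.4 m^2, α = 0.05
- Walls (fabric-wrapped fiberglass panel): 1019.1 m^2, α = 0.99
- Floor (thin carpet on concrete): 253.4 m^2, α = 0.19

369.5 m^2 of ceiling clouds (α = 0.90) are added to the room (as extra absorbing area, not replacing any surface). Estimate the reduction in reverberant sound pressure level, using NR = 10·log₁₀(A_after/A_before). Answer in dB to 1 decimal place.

1.2 dB

Summing Sᵢαᵢ: 12.670 + 1008.909 + 48.146 → A_before = 1069.725 sabins.
Added absorption = 369.5 × 0.90 = 332.550 sabins.
New total A_after = 1402.275 sabins.
Reduction = 10 log₁₀(A_after/A_before) = 10 log₁₀(1.3109) = 1.2 dB.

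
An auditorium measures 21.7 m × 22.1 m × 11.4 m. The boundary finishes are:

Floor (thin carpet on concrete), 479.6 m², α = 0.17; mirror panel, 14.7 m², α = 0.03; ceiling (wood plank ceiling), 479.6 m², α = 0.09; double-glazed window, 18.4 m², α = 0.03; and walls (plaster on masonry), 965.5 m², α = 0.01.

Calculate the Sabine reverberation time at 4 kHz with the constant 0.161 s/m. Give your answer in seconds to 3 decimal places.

A = Σ Sᵢαᵢ = 479.6*0.17 + 14.7*0.03 + 479.6*0.09 + 18.4*0.03 + 965.5*0.01 = 135.344 sabins.
Volume V = 21.7 × 22.1 × 11.4 = 5467.098 m³.
RT60 = 0.161 · V / A = 0.161 × 5467.098 / 135.344 = 6.503 s.

6.503 s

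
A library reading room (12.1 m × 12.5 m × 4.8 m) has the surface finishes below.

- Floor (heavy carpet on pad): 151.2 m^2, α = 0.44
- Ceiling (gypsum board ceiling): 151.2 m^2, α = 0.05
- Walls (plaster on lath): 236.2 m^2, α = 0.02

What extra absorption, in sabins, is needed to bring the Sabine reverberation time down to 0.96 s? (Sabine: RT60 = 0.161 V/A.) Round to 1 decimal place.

Equivalent absorption area: A₁ = 151.2*0.44 + 151.2*0.05 + 236.2*0.02 = 78.812 m^2.
V = 726 m³. Required absorption A₂ = 0.161 × 726 / 0.96 = 121.756 sabins.
Additional absorption ΔA = 121.756 − 78.812 = 42.9 sabins.

42.9 sabins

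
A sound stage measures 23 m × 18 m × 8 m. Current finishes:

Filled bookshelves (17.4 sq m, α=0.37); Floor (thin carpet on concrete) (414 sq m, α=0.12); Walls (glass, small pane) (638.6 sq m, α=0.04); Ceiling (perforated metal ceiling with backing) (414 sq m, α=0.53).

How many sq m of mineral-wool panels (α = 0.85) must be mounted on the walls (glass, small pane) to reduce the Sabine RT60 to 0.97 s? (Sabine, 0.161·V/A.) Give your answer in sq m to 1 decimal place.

307.0

A₁ = Σ Sᵢαᵢ = 17.4·0.37 + 414·0.12 + 638.6·0.04 + 414·0.53 = 301.082 sabins.
V = 3312 m³. Target absorption A₂ = 0.161 × 3312 / 0.97 = 549.724 sabins.
ΔA needed = 549.724 − 301.082 = 248.642 sabins.
Each sq m of panel replacing the walls (glass, small pane) adds (0.85 − 0.04) = 0.81 sabins.
Panel area = 248.642 / 0.81 = 307.0 sq m.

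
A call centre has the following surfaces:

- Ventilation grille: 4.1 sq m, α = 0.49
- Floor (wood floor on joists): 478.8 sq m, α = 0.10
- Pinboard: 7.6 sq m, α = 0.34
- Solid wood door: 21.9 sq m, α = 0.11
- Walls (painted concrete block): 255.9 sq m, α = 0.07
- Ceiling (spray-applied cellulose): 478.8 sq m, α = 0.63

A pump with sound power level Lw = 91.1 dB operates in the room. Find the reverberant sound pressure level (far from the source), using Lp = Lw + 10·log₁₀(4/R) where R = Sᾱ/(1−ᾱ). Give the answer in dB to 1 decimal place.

69.8 dB

Σ(Sᵢαᵢ) = 4.1·0.49 + 478.8·0.10 + 7.6·0.34 + 21.9·0.11 + 255.9·0.07 + 478.8·0.63 = 374.439; total area S = 1247.1 sq m.
ᾱ = 374.439/1247.1 = 0.3002; R = Sᾱ/(1−ᾱ) = 374.439/(1−0.3002) = 535.066 sq m.
Lp = 91.1 + 10·log₁₀(4/535.066) = 91.1 + (-21.26) = 69.8 dB.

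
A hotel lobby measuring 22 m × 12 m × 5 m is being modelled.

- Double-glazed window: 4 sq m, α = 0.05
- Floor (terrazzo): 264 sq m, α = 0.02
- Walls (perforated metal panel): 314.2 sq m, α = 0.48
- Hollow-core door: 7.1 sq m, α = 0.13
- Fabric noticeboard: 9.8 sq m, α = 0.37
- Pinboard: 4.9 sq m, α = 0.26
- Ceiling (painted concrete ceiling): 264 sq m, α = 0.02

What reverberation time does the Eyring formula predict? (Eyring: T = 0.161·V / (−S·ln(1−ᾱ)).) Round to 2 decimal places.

Total surface area S = 4 + 264 + 314.2 + 7.1 + 9.8 + 4.9 + 264 = 868.0 sq m.
Σ(Sᵢαᵢ) = 4×0.05 + 264×0.02 + 314.2×0.48 + 7.1×0.13 + 9.8×0.37 + 4.9×0.26 + 264×0.02 = 167.399.
ᾱ = 167.399 / 868.0 = 0.1929.
−S·ln(1−ᾱ) = −868.0 × ln(1 − 0.1929) = 186.019.
V = 22 × 12 × 5 = 1320 m³.
RT60 = 0.161 × 1320 / 186.019 = 1.14 s.

1.14 seconds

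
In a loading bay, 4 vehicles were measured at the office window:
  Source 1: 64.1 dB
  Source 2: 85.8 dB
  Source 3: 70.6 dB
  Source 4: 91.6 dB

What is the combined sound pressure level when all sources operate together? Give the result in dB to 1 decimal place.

92.6 dB

Converting to relative power and adding: 10^(64.1/10) + 10^(85.8/10) + 10^(70.6/10) + 10^(91.6/10) = 1.84e+09.
Combined level = 10 log₁₀(1.84e+09) = 92.6 dB.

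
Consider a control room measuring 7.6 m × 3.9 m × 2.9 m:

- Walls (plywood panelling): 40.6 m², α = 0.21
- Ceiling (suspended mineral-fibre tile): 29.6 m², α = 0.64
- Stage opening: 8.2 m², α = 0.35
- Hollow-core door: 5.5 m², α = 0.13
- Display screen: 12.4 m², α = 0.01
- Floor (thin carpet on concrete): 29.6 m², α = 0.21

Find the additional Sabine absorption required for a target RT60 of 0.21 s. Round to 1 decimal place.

Total absorption A₁ = 40.6×0.21 + 29.6×0.64 + 8.2×0.35 + 5.5×0.13 + 12.4×0.01 + 29.6×0.21
  = 8.526 + 18.944 + 2.870 + 0.715 + 0.124 + 6.216 = 37.395 m² sabins.
Target A₂ = 0.161·85.956/0.21 = 65.900 sabins (V = 85.956 m³).
Additional absorption ΔA = 65.900 − 37.395 = 28.5 sabins.

28.5 sabins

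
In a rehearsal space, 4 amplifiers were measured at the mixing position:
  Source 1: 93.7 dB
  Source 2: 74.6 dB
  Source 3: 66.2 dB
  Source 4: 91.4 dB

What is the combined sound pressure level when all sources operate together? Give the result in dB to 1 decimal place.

Σ 10^(Lᵢ/10) = 3.758e+09.
L_total = 10·log₁₀(3.758e+09) = 95.7 dB.

95.7 dB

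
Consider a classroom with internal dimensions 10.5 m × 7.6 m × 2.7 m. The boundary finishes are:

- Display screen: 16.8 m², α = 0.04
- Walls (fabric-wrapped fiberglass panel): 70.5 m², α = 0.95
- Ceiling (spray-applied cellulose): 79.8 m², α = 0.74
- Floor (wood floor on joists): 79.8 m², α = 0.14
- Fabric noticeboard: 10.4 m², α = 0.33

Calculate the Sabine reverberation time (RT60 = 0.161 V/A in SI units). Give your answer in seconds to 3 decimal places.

0.245 sec

Total absorption A = 16.8×0.04 + 70.5×0.95 + 79.8×0.74 + 79.8×0.14 + 10.4×0.33
  = 0.672 + 66.975 + 59.052 + 11.172 + 3.432 = 141.303 m² sabins.
V = 10.5·7.6·2.7 = 215.46 m³.
RT60 = 0.161 · V / A = 0.161 × 215.46 / 141.303 = 0.245 s.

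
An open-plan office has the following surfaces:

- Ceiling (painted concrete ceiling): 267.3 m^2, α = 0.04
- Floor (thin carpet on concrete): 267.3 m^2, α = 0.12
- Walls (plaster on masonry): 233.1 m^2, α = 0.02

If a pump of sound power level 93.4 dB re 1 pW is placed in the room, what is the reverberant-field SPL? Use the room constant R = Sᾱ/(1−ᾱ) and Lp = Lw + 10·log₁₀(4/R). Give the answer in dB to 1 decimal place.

A = 47.430 sabins; S = 767.7 m^2.
ᾱ = 47.430/767.7 = 0.0618; R = Sᾱ/(1−ᾱ) = 47.430/(1−0.0618) = 50.554 m^2.
Lp = 93.4 + 10·log₁₀(4/50.554) = 93.4 + (-11.02) = 82.4 dB.

82.4 dB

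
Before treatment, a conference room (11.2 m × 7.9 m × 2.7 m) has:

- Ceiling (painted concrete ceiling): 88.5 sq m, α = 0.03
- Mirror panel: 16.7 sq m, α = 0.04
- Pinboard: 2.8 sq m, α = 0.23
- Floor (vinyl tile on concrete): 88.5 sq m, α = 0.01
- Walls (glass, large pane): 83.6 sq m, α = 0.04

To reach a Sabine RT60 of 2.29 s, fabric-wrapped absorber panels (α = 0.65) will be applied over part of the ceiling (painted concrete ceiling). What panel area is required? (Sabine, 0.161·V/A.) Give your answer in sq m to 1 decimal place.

Summing Sᵢαᵢ: 2.655 + 0.668 + 0.644 + 0.885 + 3.344 → A₁ = 8.196 sabins.
Required A₂ = 0.161·238.896/2.29 = 16.796 sabins.
Absorption to add: 16.796 − 8.196 = 8.600 sabins.
Net gain per sq m: Δα = 0.65 − 0.03 = 0.62.
Panel area = 8.600 / 0.62 = 13.9 sq m.

13.9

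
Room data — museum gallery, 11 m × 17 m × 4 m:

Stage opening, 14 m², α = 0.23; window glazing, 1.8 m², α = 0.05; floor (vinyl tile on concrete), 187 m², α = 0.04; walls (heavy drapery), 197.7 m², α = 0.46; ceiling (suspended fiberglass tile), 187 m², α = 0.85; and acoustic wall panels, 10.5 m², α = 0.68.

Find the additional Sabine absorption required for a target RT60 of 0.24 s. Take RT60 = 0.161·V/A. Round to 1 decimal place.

A₁ = Σ Sᵢαᵢ = 14·0.23 + 1.8·0.05 + 187·0.04 + 197.7·0.46 + 187·0.85 + 10.5·0.68 = 267.822 sabins.
Target A₂ = 0.161·748/0.24 = 501.783 sabins (V = 748 m³).
Additional absorption ΔA = 501.783 − 267.822 = 234.0 sabins.

234.0 sabins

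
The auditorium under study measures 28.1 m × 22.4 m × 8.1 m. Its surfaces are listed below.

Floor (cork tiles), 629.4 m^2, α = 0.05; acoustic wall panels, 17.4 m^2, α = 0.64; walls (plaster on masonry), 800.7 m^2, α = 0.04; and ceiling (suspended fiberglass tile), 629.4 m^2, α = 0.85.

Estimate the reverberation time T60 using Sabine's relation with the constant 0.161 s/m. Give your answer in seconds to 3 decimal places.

1.346 s

Total absorption A = 629.4·0.05 + 17.4·0.64 + 800.7·0.04 + 629.4·0.85
  = 31.470 + 11.136 + 32.028 + 534.990 = 609.624 m^2 sabins.
V = 28.1·22.4·8.1 = 5098.464 m³.
RT60 = 0.161 · V / A = 0.161 × 5098.464 / 609.624 = 1.346 s.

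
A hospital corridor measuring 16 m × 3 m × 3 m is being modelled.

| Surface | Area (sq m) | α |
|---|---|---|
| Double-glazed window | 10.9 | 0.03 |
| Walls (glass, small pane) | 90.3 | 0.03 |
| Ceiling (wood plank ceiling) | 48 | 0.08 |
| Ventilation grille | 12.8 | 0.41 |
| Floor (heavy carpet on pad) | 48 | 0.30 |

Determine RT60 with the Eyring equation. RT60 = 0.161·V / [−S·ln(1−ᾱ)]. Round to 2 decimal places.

0.82 s

S = Σ Sᵢ = 210.0 sq m.
Σ(Sᵢαᵢ) = 10.9·0.03 + 90.3·0.03 + 48·0.08 + 12.8·0.41 + 48·0.30 = 26.524.
Mean coefficient ᾱ = A/S = 0.1263.
Eyring denominator: −S ln(1−ᾱ) = 28.354.
V = 16 × 3 × 3 = 144 m³.
T = 0.161·V/[−S·ln(1−ᾱ)] = 0.161·144/28.354 = 0.82 s.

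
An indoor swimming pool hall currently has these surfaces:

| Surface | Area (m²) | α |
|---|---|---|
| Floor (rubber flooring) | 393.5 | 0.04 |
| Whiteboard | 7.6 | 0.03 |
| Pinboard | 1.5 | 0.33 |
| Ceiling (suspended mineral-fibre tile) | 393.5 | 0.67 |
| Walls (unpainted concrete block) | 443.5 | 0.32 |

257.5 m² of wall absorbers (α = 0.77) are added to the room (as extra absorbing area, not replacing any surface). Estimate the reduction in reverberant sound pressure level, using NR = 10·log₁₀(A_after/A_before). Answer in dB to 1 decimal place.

1.7 dB

Summing Sᵢαᵢ: 15.740 + 0.228 + 0.495 + 263.645 + 141.920 → A_before = 422.028 sabins.
Treatment contributes 257.5·0.77 = 198.275 sabins.
New total A_after = 620.303 sabins.
NR = 10·log₁₀(620.303/422.028) = 1.7 dB.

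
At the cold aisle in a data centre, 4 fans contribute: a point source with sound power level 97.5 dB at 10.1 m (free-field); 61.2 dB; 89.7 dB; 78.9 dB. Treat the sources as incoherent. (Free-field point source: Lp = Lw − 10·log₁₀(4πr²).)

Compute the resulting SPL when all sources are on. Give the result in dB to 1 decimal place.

90.1 dB

Source at 10.1 m: Lp = 97.5 − 10·log₁₀(4π·10.1²) = 97.5 − 10·log₁₀(1281.895) = 66.4 dB.
Converting to relative power and adding: 10^(66.4/10) + 10^(61.2/10) + 10^(89.7/10) + 10^(78.9/10) = 1.017e+09.
L_total = 10·log₁₀(1.017e+09) = 90.1 dB.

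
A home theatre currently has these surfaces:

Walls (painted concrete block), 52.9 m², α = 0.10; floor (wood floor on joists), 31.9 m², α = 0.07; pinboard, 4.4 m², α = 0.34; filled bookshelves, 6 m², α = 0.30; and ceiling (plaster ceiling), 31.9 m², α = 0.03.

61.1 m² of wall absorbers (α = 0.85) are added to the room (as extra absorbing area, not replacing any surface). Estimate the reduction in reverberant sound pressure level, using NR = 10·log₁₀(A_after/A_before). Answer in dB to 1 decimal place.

7.3 dB

Summing Sᵢαᵢ: 5.290 + 2.233 + 1.496 + 1.800 + 0.957 → A_before = 11.776 sabins.
Treatment contributes 61.1·0.85 = 51.935 sabins.
A_after = 11.776 + 51.935 = 63.711 sabins.
Reduction = 10 log₁₀(A_after/A_before) = 10 log₁₀(5.4102) = 7.3 dB.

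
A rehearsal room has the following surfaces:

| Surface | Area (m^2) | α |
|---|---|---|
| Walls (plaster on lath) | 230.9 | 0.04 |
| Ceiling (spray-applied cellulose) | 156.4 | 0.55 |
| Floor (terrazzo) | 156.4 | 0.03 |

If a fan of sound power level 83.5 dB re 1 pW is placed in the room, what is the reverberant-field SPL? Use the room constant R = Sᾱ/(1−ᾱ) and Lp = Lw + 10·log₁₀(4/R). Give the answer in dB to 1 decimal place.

68.6 dB

A = 99.948 sabins; S = 543.7 m^2.
ᾱ = 0.1838, so room constant R = A/(1−ᾱ) = 122.455 m^2.
Lp = Lw + 10 log₁₀(4/R) = 83.5 -14.86 = 68.6 dB.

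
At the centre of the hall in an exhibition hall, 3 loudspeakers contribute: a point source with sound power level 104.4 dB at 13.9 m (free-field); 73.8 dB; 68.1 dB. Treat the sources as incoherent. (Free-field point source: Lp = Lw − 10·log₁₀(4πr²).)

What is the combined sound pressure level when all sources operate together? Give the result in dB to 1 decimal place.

Source at 13.9 m: Lp = 104.4 − 10·log₁₀(4π·13.9²) = 104.4 − 10·log₁₀(2427.948) = 70.5 dB.
Converting to relative power and adding: 10^(70.5/10) + 10^(73.8/10) + 10^(68.1/10) = 4.167e+07.
Combined level = 10 log₁₀(4.167e+07) = 76.2 dB.

76.2 dB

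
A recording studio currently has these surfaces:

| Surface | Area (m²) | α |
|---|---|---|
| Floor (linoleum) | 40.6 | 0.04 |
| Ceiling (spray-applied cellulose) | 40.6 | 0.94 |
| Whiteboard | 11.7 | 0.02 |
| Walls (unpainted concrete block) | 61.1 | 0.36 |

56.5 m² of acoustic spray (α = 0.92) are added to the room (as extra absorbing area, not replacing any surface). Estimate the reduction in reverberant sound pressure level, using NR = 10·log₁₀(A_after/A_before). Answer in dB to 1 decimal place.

Summing Sᵢαᵢ: 1.624 + 38.164 + 0.234 + 21.996 → A_before = 62.018 sabins.
Added absorption = 56.5 × 0.92 = 51.980 sabins.
New total A_after = 113.998 sabins.
NR = 10·log₁₀(113.998/62.018) = 2.6 dB.

2.6 dB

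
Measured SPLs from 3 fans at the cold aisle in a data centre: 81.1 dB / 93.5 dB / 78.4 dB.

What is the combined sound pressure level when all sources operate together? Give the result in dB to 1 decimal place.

93.9 dB

Converting to relative power and adding: 10^(81.1/10) + 10^(93.5/10) + 10^(78.4/10) = 2.437e+09.
Combined level = 10 log₁₀(2.437e+09) = 93.9 dB.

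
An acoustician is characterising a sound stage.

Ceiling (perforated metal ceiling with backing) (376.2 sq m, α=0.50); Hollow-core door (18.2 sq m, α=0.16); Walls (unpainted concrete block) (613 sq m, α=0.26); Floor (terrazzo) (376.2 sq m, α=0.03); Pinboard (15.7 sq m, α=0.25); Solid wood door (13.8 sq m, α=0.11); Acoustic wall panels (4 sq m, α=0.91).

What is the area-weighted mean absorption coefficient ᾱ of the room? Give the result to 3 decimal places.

S = Σ Sᵢ = 376.2 + 18.2 + 613 + 376.2 + 15.7 + 13.8 + 4 = 1417.1 sq m.
Σ(Sᵢαᵢ) = 376.2×0.50 + 18.2×0.16 + 613×0.26 + 376.2×0.03 + 15.7×0.25 + 13.8×0.11 + 4×0.91 = 370.761.
ᾱ = 370.761 / 1417.1 = 0.262.

0.262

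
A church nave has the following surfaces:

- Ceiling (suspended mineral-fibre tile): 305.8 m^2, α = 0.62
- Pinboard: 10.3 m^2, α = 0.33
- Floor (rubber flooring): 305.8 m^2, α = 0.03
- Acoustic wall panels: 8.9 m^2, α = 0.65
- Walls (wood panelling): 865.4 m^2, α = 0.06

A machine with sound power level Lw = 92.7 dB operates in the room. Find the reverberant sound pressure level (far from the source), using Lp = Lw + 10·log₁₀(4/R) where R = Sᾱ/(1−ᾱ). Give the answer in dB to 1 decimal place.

73.7 dB

A = 259.878 sabins; S = 1496.2 m^2.
ᾱ = 0.1737, so room constant R = A/(1−ᾱ) = 314.508 m^2.
Lp = 92.7 + 10·log₁₀(4/314.508) = 92.7 + (-18.96) = 73.7 dB.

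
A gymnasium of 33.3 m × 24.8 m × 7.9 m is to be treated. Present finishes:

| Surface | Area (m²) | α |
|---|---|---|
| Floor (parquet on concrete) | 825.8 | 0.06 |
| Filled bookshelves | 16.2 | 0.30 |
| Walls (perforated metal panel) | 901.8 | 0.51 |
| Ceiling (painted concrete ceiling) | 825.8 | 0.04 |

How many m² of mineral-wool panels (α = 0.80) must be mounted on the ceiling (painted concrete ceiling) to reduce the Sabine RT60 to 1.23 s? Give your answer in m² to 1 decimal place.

A₁ = Σ Sᵢαᵢ = 825.8×0.06 + 16.2×0.30 + 901.8×0.51 + 825.8×0.04 = 547.358 sabins.
V = 6524.136 m³. Target absorption A₂ = 0.161 × 6524.136 / 1.23 = 853.972 sabins.
Absorption to add: 853.972 − 547.358 = 306.614 sabins.
Each m² of panel replacing the ceiling (painted concrete ceiling) adds (0.80 − 0.04) = 0.76 sabins.
Area = ΔA/Δα = 306.614/0.76 = 403.4 m².

403.4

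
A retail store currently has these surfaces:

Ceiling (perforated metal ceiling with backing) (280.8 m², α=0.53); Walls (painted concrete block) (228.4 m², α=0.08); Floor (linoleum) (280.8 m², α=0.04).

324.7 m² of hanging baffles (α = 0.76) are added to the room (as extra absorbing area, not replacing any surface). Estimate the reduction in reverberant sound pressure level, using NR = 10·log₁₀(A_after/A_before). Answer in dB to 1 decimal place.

3.8 dB

Summing Sᵢαᵢ: 148.824 + 18.272 + 11.232 → A_before = 178.328 sabins.
Added absorption = 324.7 × 0.76 = 246.772 sabins.
A_after = 178.328 + 246.772 = 425.100 sabins.
NR = 10·log₁₀(425.100/178.328) = 3.8 dB.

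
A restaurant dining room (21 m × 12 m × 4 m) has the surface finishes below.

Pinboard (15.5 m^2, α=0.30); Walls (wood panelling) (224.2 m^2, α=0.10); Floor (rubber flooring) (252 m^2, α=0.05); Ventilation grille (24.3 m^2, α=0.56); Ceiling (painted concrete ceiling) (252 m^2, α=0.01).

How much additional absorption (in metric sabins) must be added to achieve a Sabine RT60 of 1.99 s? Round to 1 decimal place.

25.8 sabins

Total absorption A₁ = 15.5·0.30 + 224.2·0.10 + 252·0.05 + 24.3·0.56 + 252·0.01
  = 4.650 + 22.420 + 12.600 + 13.608 + 2.520 = 55.798 m^2 sabins.
For T = 1.99 s, need A₂ = 0.161·V/T = 0.161·1008/1.99 = 81.552 sabins.
Shortfall: 81.552 − 55.798 = 25.8 sabins.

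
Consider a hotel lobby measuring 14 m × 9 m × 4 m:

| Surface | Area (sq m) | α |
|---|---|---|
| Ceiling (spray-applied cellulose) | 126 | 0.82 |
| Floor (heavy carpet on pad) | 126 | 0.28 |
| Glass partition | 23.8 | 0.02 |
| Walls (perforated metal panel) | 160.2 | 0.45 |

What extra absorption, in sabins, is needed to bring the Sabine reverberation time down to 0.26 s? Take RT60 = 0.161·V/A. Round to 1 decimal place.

Total absorption A₁ = 126*0.82 + 126*0.28 + 23.8*0.02 + 160.2*0.45
  = 103.320 + 35.280 + 0.476 + 72.090 = 211.166 sq m sabins.
Target A₂ = 0.161·504/0.26 = 312.092 sabins (V = 504 m³).
ΔA = A₂ − A₁ = 312.092 − 211.166 = 100.9 sabins.

100.9 sabins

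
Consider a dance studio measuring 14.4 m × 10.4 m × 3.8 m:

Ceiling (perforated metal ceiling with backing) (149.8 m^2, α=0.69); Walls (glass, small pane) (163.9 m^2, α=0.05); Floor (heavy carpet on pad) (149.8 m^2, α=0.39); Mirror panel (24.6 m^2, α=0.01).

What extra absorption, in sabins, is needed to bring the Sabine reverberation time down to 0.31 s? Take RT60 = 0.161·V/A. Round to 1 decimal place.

125.3 sabins

Summing Sᵢαᵢ: 103.362 + 8.195 + 58.422 + 0.246 → A₁ = 170.225 sabins.
V = 569.088 m³. Required absorption A₂ = 0.161 × 569.088 / 0.31 = 295.559 sabins.
ΔA = A₂ − A₁ = 295.559 − 170.225 = 125.3 sabins.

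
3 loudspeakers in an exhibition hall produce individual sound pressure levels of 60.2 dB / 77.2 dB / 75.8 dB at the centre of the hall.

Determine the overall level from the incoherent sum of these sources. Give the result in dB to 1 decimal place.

Converting to relative power and adding: 10^(60.2/10) + 10^(77.2/10) + 10^(75.8/10) = 9.155e+07.
L_total = 10·log₁₀(9.155e+07) = 79.6 dB.

79.6 dB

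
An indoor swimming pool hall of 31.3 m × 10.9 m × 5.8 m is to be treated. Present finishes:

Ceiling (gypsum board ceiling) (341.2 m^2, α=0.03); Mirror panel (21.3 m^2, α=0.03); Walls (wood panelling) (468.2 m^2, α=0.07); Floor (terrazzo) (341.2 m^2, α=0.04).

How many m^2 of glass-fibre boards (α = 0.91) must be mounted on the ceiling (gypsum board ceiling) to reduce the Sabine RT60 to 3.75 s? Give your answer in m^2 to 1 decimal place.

31.4

Summing Sᵢαᵢ: 10.236 + 0.639 + 32.774 + 13.648 → A₁ = 57.297 sabins.
Required A₂ = 0.161·1978.786/3.75 = 84.956 sabins.
ΔA needed = 84.956 − 57.297 = 27.659 sabins.
Each m^2 of panel replacing the ceiling (gypsum board ceiling) adds (0.91 − 0.03) = 0.88 sabins.
Panel area = 27.659 / 0.88 = 31.4 m^2.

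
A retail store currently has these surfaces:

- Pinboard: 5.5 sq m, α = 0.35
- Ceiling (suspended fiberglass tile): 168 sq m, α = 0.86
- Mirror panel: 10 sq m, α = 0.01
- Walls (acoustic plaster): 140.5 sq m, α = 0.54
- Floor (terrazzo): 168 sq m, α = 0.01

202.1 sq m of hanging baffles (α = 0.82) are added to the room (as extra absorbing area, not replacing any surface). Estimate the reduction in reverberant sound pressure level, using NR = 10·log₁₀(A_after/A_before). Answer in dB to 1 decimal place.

Total absorption A_before = 5.5·0.35 + 168·0.86 + 10·0.01 + 140.5·0.54 + 168·0.01
  = 1.925 + 144.480 + 0.100 + 75.870 + 1.680 = 224.055 sq m sabins.
Treatment contributes 202.1·0.82 = 165.722 sabins.
A_after = 224.055 + 165.722 = 389.777 sabins.
Reduction = 10 log₁₀(A_after/A_before) = 10 log₁₀(1.7396) = 2.4 dB.

2.4 dB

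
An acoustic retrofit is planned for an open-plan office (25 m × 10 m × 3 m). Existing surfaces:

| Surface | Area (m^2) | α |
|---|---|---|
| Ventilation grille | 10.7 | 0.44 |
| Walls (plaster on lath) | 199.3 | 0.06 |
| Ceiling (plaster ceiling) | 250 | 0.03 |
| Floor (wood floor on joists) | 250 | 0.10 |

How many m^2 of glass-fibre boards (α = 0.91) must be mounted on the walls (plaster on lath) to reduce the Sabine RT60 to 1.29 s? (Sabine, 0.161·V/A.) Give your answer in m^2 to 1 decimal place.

52.3

Summing Sᵢαᵢ: 4.708 + 11.958 + 7.500 + 25.000 → A₁ = 49.166 sabins.
V = 750 m³. Target absorption A₂ = 0.161 × 750 / 1.29 = 93.605 sabins.
Absorption to add: 93.605 − 49.166 = 44.439 sabins.
Each m^2 of panel replacing the walls (plaster on lath) adds (0.91 − 0.06) = 0.85 sabins.
Area = ΔA/Δα = 44.439/0.85 = 52.3 m^2.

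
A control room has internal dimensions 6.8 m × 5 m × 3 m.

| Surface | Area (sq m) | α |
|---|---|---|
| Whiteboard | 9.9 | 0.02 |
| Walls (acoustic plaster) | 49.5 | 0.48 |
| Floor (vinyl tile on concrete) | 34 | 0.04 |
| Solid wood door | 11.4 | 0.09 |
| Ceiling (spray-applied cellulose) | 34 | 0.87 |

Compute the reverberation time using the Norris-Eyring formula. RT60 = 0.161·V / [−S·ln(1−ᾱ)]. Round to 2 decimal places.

Total surface area S = 9.9 + 49.5 + 34 + 11.4 + 34 = 138.8 sq m.
Σ(Sᵢαᵢ) = 9.9×0.02 + 49.5×0.48 + 34×0.04 + 11.4×0.09 + 34×0.87 = 55.924.
Mean coefficient ᾱ = A/S = 0.4029.
Eyring denominator: −S ln(1−ᾱ) = 71.575.
V = 6.8 × 5 × 3 = 102 m³.
T = 0.161·V/[−S·ln(1−ᾱ)] = 0.161·102/71.575 = 0.23 s.

0.23 sec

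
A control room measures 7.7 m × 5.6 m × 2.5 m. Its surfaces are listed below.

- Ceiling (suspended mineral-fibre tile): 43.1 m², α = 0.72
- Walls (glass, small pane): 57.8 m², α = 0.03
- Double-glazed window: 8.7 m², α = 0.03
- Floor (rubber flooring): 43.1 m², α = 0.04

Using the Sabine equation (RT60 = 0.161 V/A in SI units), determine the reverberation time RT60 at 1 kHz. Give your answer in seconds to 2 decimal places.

0.50 seconds

Total absorption A = 43.1×0.72 + 57.8×0.03 + 8.7×0.03 + 43.1×0.04
  = 31.032 + 1.734 + 0.261 + 1.724 = 34.751 m² sabins.
V = 7.7·5.6·2.5 = 107.8 m³.
Sabine: RT60 = 0.161 × 107.8 / 34.751 = 0.50 s.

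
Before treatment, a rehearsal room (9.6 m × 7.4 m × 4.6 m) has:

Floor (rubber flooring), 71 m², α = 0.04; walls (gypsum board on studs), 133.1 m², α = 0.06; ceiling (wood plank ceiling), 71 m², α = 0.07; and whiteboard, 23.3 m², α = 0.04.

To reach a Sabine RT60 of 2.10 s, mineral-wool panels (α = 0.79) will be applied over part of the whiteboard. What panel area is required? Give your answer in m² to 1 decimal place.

11.1

Summing Sᵢαᵢ: 2.840 + 7.986 + 4.970 + 0.932 → A₁ = 16.728 sabins.
Required A₂ = 0.161·326.784/2.10 = 25.053 sabins.
Absorption to add: 25.053 − 16.728 = 8.325 sabins.
Each m² of panel replacing the whiteboard adds (0.79 − 0.04) = 0.75 sabins.
Panel area = 8.325 / 0.75 = 11.1 m².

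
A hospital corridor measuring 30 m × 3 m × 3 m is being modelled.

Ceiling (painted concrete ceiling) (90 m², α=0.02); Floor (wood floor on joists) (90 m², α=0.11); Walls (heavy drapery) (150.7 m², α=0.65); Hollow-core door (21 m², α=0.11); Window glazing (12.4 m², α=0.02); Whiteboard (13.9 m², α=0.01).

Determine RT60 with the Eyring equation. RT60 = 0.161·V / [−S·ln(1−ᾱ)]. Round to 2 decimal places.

0.33 sec

Total surface area S = 90 + 90 + 150.7 + 21 + 12.4 + 13.9 = 378.0 m².
Absorption A = 90·0.02 + 90·0.11 + 150.7·0.65 + 21·0.11 + 12.4·0.02 + 13.9·0.01 = 112.352 sabins.
ᾱ = 112.352 / 378.0 = 0.2972.
Eyring denominator: −S ln(1−ᾱ) = 133.314.
V = 30 × 3 × 3 = 270 m³.
T = 0.161·V/[−S·ln(1−ᾱ)] = 0.161·270/133.314 = 0.33 s.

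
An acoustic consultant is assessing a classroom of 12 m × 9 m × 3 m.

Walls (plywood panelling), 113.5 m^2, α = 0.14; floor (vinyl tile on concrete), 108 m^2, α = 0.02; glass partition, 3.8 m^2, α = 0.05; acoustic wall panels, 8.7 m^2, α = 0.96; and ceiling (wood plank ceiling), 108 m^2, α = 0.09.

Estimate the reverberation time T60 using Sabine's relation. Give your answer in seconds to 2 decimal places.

1.44 sec

Equivalent absorption area: A = 113.5·0.14 + 108·0.02 + 3.8·0.05 + 8.7·0.96 + 108·0.09 = 36.312 m^2.
V = 12·9·3 = 324 m³.
RT60 = 0.161 · V / A = 0.161 × 324 / 36.312 = 1.44 s.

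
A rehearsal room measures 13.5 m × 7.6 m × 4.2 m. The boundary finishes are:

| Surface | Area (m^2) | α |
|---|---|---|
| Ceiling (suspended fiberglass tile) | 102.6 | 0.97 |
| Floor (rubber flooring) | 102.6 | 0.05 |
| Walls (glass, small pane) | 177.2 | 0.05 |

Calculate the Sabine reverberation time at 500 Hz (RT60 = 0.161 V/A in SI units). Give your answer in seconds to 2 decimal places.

A = Σ Sᵢαᵢ = 102.6·0.97 + 102.6·0.05 + 177.2·0.05 = 113.512 sabins.
Volume V = 13.5 × 7.6 × 4.2 = 430.92 m³.
Sabine: RT60 = 0.161 × 430.92 / 113.512 = 0.61 s.

0.61 s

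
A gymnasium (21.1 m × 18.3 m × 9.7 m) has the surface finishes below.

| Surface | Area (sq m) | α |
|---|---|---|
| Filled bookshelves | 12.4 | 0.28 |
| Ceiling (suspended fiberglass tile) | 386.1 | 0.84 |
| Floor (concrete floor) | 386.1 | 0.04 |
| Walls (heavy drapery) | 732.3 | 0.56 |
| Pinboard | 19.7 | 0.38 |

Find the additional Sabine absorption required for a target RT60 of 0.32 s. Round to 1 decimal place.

A₁ = Σ Sᵢαᵢ = 12.4*0.28 + 386.1*0.84 + 386.1*0.04 + 732.3*0.56 + 19.7*0.38 = 760.814 sabins.
Target A₂ = 0.161·3745.461/0.32 = 1884.435 sabins (V = 3745.461 m³).
ΔA = A₂ − A₁ = 1884.435 − 760.814 = 1123.6 sabins.

1123.6 sabins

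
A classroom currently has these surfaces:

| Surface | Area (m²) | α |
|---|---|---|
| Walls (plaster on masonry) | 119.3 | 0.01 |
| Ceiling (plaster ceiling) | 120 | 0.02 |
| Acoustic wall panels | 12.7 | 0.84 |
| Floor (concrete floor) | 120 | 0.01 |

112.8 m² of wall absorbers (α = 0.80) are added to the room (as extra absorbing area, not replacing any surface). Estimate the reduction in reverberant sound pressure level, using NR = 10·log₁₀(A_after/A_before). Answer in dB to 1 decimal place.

Equivalent absorption area: A_before = 119.3×0.01 + 120×0.02 + 12.7×0.84 + 120×0.01 = 15.461 m².
Added absorption = 112.8 × 0.80 = 90.240 sabins.
A_after = 15.461 + 90.240 = 105.701 sabins.
NR = 10·log₁₀(105.701/15.461) = 8.3 dB.

8.3 dB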